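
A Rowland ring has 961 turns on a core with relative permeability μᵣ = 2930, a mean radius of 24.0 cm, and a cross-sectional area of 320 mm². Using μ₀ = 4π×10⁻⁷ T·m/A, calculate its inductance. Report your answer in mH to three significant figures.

L ≈ 722 mH

For a thin toroid, L = μ₀μᵣN²A/(2πR).
L = (4π×10⁻⁷)(2930)(961)²(3.200×10^-4) / (2π×0.24 m) = 0.7216 H.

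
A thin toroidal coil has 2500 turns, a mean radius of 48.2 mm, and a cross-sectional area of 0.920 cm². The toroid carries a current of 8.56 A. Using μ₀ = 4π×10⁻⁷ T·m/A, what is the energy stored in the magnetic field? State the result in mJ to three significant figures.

L = μ₀N²A/(2πR) = (4π×10⁻⁷)(2500)²(9.200×10^-5)/(2π×4.820×10^-2) = 2.386×10^-3 H.
U = ½LI² = ½(2.386×10^-3)(8.56)² = 8.741×10^-2 J.

U ≈ 87.4 mJ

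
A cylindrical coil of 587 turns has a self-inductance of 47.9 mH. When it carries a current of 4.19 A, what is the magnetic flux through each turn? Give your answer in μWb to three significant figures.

Φ_B ≈ 342 μWb

From L = NΦ_B/I, the flux per turn is Φ_B = LI/N.
Φ_B = (4.790×10^-2 H)(4.19 A)/587 = 3.419×10^-4 Wb.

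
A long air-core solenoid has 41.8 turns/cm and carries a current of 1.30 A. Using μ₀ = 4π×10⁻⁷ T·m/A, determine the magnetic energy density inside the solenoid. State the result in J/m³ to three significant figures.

u ≈ 18.6 J/m³

B = μ₀nI = (4π×10⁻⁷)(4.180×10^3)(1.30) = 6.829×10^-3 T.
u = B²/(2μ₀) = (6.829×10^-3)²/(2×4π×10⁻⁷) = 18.55 J/m³.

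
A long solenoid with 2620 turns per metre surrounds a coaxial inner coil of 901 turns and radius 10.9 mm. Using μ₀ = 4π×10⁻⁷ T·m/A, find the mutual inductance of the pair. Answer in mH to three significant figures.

The outer solenoid produces a uniform field B₁ = μ₀n₁I₁ across the inner coil,
so the flux linkage is N₂Φ = N₂B₁A₂ = μ₀n₁N₂A₂·I₁, giving M = μ₀n₁N₂A₂.
A₂ = πr² = π(1.090×10^-2 m)² = 3.733×10^-4 m².
M = (4π×10⁻⁷)(2620)(901)(3.733×10^-4) = 1.107×10^-3 H.

M ≈ 1.11 mH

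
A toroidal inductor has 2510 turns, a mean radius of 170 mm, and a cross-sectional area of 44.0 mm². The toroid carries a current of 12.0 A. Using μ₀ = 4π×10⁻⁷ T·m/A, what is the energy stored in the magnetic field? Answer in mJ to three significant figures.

U ≈ 23.5 mJ

L = μ₀N²A/(2πR) = (4π×10⁻⁷)(2510)²(4.400×10^-5)/(2π×0.17) = 3.261×10^-4 H.
U = ½LI² = ½(3.261×10^-4)(12.0)² = 2.348×10^-2 J.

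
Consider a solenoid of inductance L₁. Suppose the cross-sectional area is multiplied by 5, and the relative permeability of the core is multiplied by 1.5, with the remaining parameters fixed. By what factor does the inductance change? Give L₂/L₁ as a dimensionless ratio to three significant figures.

For a solenoid, L ∝ μᵣN²A/ℓ.
L₂/L₁ = (5) × (1.5) = 7.50.

L₂/L₁ = 7.50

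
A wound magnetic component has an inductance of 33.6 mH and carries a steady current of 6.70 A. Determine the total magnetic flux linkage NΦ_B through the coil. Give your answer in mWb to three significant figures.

NΦ_B ≈ 225 mWb

From L = NΦ_B/I, the flux linkage is NΦ_B = LI.
NΦ_B = (3.360×10^-2 H)(6.70 A) = 0.2251 Wb.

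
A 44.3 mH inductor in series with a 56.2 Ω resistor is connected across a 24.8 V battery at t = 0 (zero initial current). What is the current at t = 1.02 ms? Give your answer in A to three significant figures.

I ≈ 0.320 A

τ = L/R = 4.430×10^-2/56.2 = 7.883×10^-4 s; final current I_∞ = ε/R = 24.8/56.2 = 0.4413 A.
I(t) = I_∞(1 − e^(−t/τ)) with t/τ = 1.294.
I = (0.4413)(1 − e^(−1.294)) = 0.3203 A.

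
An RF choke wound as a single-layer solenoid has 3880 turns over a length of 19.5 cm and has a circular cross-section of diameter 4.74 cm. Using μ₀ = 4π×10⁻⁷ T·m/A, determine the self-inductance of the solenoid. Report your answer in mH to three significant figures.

L ≈ 171 mH

A = π(d/2)² = π(2.370×10^-2 m)² = 1.7646×10^-3 m².
For a long solenoid, L = μ₀N²A/ℓ.
L = (4π×10⁻⁷)(3880)²(1.7646×10^-3)/(0.195 m) = 0.1712 H.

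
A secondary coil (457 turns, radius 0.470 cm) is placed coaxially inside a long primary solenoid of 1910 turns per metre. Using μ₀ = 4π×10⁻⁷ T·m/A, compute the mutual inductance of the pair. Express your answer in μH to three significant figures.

The outer solenoid produces a uniform field B₁ = μ₀n₁I₁ across the inner coil,
so the flux linkage is N₂Φ = N₂B₁A₂ = μ₀n₁N₂A₂·I₁, giving M = μ₀n₁N₂A₂.
A₂ = πr² = π(4.700×10^-3 m)² = 6.940×10^-5 m².
M = (4π×10⁻⁷)(1910)(457)(6.940×10^-5) = 7.612×10^-5 H.

M ≈ 76.1 μH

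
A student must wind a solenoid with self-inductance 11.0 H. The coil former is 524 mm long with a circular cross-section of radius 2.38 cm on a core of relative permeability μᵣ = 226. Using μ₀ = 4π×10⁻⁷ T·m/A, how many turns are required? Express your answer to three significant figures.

N ≈ 3380 turns

A = πr² = π(2.380×10^-2 m)² = 1.780×10^-3 m².
From L = μ₀μᵣN²A/ℓ, N = √(Lℓ / (μ₀μᵣA)).
N = √[(11)(0.524) / ((4π×10⁻⁷)(226)×1.780×10^-3)] = √(1.141×10^7) ≈ 3377.2.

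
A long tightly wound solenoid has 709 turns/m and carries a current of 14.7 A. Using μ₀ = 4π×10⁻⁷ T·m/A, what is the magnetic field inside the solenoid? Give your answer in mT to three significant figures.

Inside a long solenoid, B = μ₀nI.
B = (4π×10⁻⁷)(709 m⁻¹)(14.7 A) = 1.310×10^-2 T.

B ≈ 13.1 mT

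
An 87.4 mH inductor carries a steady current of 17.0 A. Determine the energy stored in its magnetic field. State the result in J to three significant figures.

Stored magnetic energy: U = ½LI².
U = ½(8.740×10^-2 H)(17.0 A)² = 12.63 J.

U ≈ 12.6 J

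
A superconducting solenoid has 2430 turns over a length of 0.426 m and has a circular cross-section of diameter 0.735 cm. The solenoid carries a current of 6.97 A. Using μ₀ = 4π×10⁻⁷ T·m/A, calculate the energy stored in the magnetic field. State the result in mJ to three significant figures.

A = π(d/2)² = π(3.675×10^-3 m)² = 4.243×10^-5 m².
L = μ₀N²A/ℓ = (4π×10⁻⁷)(2430)²(4.243×10^-5)/(0.426) = 7.391×10^-4 H.
U = ½LI² = ½(7.391×10^-4)(6.97)² = 1.795×10^-2 J.

U ≈ 18.0 mJ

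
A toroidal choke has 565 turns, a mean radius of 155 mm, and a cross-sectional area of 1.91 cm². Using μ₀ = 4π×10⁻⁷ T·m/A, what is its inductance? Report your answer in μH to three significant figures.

For a thin toroid, L = μ₀N²A/(2πR).
L = (4π×10⁻⁷)(565)²(1.910×10^-4) / (2π×0.155 m) = 7.867×10^-5 H.

L ≈ 78.7 μH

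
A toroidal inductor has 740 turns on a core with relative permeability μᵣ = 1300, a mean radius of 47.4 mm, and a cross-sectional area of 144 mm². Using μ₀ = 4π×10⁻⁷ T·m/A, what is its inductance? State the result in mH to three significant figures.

L ≈ 433 mH

For a thin toroid, L = μ₀μᵣN²A/(2πR).
L = (4π×10⁻⁷)(1300)(740)²(1.440×10^-4) / (2π×4.740×10^-2 m) = 0.4325 H.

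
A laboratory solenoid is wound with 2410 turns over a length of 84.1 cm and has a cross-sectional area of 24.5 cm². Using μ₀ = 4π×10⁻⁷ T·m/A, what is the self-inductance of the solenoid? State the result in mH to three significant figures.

A = 24.5 cm² = 2.450×10^-3 m².
For a long solenoid, L = μ₀N²A/ℓ.
L = (4π×10⁻⁷)(2410)²(2.450×10^-3)/(0.841 m) = 2.126×10^-2 H.

L ≈ 21.3 mH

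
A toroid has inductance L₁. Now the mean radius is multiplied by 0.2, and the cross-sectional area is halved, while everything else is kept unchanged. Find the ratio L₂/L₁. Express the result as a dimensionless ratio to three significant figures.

For a toroid, L ∝ μᵣN²A/R.
L₂/L₁ = (0.2)^-1 × (0.5) = 2.50.

L₂/L₁ = 2.50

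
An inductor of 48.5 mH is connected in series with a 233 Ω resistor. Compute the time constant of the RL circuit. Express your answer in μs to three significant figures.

τ = L/R = (4.850×10^-2 H)/(233 Ω) = 2.082×10^-4 s.

τ ≈ 208 μs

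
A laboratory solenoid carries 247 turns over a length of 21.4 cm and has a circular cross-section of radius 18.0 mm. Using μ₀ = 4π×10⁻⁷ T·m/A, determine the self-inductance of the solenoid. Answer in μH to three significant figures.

L ≈ 365 μH

A = πr² = π(1.800×10^-2 m)² = 1.018×10^-3 m².
For a long solenoid, L = μ₀N²A/ℓ.
L = (4π×10⁻⁷)(247)²(1.018×10^-3)/(0.214 m) = 3.647×10^-4 H.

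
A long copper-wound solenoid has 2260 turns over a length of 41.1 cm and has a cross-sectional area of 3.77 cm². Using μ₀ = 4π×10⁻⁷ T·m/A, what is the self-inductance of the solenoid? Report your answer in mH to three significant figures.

A = 3.77 cm² = 3.770×10^-4 m².
For a long solenoid, L = μ₀N²A/ℓ.
L = (4π×10⁻⁷)(2260)²(3.770×10^-4)/(0.411 m) = 5.887×10^-3 H.

L ≈ 5.89 mH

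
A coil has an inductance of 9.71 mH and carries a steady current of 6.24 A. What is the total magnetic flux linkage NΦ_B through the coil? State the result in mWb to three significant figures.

NΦ_B ≈ 60.6 mWb

From L = NΦ_B/I, the flux linkage is NΦ_B = LI.
NΦ_B = (9.710×10^-3 H)(6.24 A) = 6.059×10^-2 Wb.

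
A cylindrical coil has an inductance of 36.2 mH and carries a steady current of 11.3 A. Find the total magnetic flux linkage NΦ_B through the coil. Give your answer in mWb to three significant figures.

From L = NΦ_B/I, the flux linkage is NΦ_B = LI.
NΦ_B = (3.620×10^-2 H)(11.3 A) = 0.4091 Wb.

NΦ_B ≈ 409 mWb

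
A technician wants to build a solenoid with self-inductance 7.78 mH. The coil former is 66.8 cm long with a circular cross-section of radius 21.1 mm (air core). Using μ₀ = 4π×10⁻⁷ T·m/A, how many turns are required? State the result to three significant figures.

N ≈ 1720 turns

A = πr² = π(2.110×10^-2 m)² = 1.399×10^-3 m².
From L = μ₀N²A/ℓ, N = √(Lℓ / (μ₀A)).
N = √[(7.780×10^-3)(0.668) / ((4π×10⁻⁷)×1.399×10^-3)] = √(2.957×10^6) ≈ 1719.6.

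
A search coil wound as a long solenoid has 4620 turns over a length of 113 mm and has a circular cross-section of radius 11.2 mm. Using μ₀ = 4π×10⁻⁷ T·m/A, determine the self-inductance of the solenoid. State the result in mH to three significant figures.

A = πr² = π(1.120×10^-2 m)² = 3.941×10^-4 m².
For a long solenoid, L = μ₀N²A/ℓ.
L = (4π×10⁻⁷)(4620)²(3.941×10^-4)/(0.113 m) = 9.354×10^-2 H.

L ≈ 93.5 mH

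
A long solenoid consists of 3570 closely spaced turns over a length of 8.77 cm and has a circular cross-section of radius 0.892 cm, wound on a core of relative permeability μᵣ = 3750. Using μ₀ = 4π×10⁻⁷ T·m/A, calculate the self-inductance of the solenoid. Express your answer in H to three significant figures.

A = πr² = π(8.920×10^-3 m)² = 2.500×10^-4 m².
For a long solenoid, L = μ₀μᵣN²A/ℓ.
L = (4π×10⁻⁷)(3750)(3570)²(2.500×10^-4)/(8.770×10^-2 m) = 171.2 H.

L ≈ 171 H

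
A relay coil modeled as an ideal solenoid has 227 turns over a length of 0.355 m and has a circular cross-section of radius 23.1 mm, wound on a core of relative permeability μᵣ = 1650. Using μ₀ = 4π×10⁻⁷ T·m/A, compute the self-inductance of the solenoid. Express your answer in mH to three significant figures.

L ≈ 505 mH

A = πr² = π(2.310×10^-2 m)² = 1.676×10^-3 m².
For a long solenoid, L = μ₀μᵣN²A/ℓ.
L = (4π×10⁻⁷)(1650)(227)²(1.676×10^-3)/(0.355 m) = 0.5045 H.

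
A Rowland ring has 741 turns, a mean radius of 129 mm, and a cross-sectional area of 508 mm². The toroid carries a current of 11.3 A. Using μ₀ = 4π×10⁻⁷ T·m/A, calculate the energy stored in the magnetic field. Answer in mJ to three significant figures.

U ≈ 27.6 mJ

L = μ₀N²A/(2πR) = (4π×10⁻⁷)(741)²(5.080×10^-4)/(2π×0.129) = 4.3245×10^-4 H.
U = ½LI² = ½(4.3245×10^-4)(11.3)² = 2.761×10^-2 J.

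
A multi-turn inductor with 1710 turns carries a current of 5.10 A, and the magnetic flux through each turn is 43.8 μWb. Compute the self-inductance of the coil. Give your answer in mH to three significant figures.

Self-inductance is defined by L = NΦ_B/I (flux linkage over current).
L = (1710)(4.380×10^-5 Wb)/(5.10 A) = 1.469×10^-2 H.

L ≈ 14.7 mH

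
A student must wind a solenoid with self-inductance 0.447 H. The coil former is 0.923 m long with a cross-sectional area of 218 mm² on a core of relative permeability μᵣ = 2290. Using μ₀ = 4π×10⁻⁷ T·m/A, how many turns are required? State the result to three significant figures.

N ≈ 811 turns

A = 218 mm² = 2.180×10^-4 m².
From L = μ₀μᵣN²A/ℓ, N = √(Lℓ / (μ₀μᵣA)).
N = √[(0.447)(0.923) / ((4π×10⁻⁷)(2290)×2.180×10^-4)] = √(6.577×10^5) ≈ 811.0.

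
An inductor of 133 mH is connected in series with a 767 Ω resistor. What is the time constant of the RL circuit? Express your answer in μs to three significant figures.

τ ≈ 173 μs

τ = L/R = (0.133 H)/(767 Ω) = 1.734×10^-4 s.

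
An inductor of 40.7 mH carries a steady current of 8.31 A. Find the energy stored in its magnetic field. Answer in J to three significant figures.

U ≈ 1.41 J

Stored magnetic energy: U = ½LI².
U = ½(4.070×10^-2 H)(8.31 A)² = 1.405 J.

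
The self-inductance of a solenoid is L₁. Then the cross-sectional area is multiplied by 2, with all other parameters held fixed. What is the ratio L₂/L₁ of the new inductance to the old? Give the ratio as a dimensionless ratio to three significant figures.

L₂/L₁ = 2.00

For a solenoid, L ∝ μᵣN²A/ℓ.
L₂/L₁ = (2) = 2.00.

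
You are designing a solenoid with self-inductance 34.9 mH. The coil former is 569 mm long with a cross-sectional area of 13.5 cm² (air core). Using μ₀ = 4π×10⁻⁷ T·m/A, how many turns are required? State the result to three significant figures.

A = 13.5 cm² = 1.350×10^-3 m².
From L = μ₀N²A/ℓ, N = √(Lℓ / (μ₀A)).
N = √[(3.490×10^-2)(0.569) / ((4π×10⁻⁷)×1.350×10^-3)] = √(1.171×10^7) ≈ 3421.3.

N ≈ 3420 turns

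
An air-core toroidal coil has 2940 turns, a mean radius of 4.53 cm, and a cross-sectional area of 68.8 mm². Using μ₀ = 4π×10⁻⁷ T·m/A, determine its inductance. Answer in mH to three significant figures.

L ≈ 2.63 mH

For a thin toroid, L = μ₀N²A/(2πR).
L = (4π×10⁻⁷)(2940)²(6.880×10^-5) / (2π×4.530×10^-2 m) = 2.626×10^-3 H.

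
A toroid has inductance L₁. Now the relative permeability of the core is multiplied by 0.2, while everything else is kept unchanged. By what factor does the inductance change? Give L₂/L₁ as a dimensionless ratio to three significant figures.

For a toroid, L ∝ μᵣN²A/R.
L₂/L₁ = (0.2) = 0.200.

L₂/L₁ = 0.200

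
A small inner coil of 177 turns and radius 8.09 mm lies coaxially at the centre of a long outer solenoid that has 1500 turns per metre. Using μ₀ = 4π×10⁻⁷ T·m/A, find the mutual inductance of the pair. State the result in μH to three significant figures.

M ≈ 68.6 μH

The outer solenoid produces a uniform field B₁ = μ₀n₁I₁ across the inner coil,
so the flux linkage is N₂Φ = N₂B₁A₂ = μ₀n₁N₂A₂·I₁, giving M = μ₀n₁N₂A₂.
A₂ = πr² = π(8.090×10^-3 m)² = 2.056×10^-4 m².
M = (4π×10⁻⁷)(1500)(177)(2.056×10^-4) = 6.860×10^-5 H.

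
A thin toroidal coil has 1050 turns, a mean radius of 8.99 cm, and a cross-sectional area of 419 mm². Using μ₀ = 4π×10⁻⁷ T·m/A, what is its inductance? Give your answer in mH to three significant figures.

For a thin toroid, L = μ₀N²A/(2πR).
L = (4π×10⁻⁷)(1050)²(4.190×10^-4) / (2π×8.990×10^-2 m) = 1.028×10^-3 H.

L ≈ 1.03 mH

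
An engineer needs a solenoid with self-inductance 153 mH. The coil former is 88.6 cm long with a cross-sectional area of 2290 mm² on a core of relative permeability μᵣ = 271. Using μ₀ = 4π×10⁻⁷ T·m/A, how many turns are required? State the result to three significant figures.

A = 2290 mm² = 2.290×10^-3 m².
From L = μ₀μᵣN²A/ℓ, N = √(Lℓ / (μ₀μᵣA)).
N = √[(0.153)(0.886) / ((4π×10⁻⁷)(271)×2.290×10^-3)] = √(1.738×10^5) ≈ 416.9.

N ≈ 417 turns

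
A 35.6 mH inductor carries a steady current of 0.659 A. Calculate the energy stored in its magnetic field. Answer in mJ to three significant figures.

U ≈ 7.73 mJ

Stored magnetic energy: U = ½LI².
U = ½(3.560×10^-2 H)(0.659 A)² = 7.730×10^-3 J.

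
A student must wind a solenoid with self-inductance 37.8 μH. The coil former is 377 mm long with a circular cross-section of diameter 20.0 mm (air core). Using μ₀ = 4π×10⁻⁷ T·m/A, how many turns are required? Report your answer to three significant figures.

N ≈ 190 turns

A = π(d/2)² = π(1.000×10^-2 m)² = 3.142×10^-4 m².
From L = μ₀N²A/ℓ, N = √(Lℓ / (μ₀A)).
N = √[(3.780×10^-5)(0.377) / ((4π×10⁻⁷)×3.142×10^-4)] = √(3.610×10^4) ≈ 190.0.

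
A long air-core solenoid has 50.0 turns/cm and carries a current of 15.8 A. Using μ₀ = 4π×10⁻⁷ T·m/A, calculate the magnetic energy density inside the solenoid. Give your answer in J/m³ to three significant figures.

u ≈ 3920 J/m³

B = μ₀nI = (4π×10⁻⁷)(5.000×10^3)(15.8) = 9.927×10^-2 T.
u = B²/(2μ₀) = (9.927×10^-2)²/(2×4π×10⁻⁷) = 3.921×10^3 J/m³.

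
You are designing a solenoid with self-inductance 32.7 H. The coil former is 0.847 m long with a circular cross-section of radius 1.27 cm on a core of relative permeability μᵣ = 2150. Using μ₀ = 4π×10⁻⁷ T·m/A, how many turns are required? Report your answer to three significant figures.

A = πr² = π(1.270×10^-2 m)² = 5.067×10^-4 m².
From L = μ₀μᵣN²A/ℓ, N = √(Lℓ / (μ₀μᵣA)).
N = √[(32.7)(0.847) / ((4π×10⁻⁷)(2150)×5.067×10^-4)] = √(2.023×10^7) ≈ 4497.9.

N ≈ 4500 turns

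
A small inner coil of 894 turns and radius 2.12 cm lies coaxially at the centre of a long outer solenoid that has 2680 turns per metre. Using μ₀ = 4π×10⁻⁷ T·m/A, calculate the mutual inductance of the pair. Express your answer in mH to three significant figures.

The outer solenoid produces a uniform field B₁ = μ₀n₁I₁ across the inner coil,
so the flux linkage is N₂Φ = N₂B₁A₂ = μ₀n₁N₂A₂·I₁, giving M = μ₀n₁N₂A₂.
A₂ = πr² = π(2.120×10^-2 m)² = 1.412×10^-3 m².
M = (4π×10⁻⁷)(2680)(894)(1.412×10^-3) = 4.251×10^-3 H.

M ≈ 4.25 mH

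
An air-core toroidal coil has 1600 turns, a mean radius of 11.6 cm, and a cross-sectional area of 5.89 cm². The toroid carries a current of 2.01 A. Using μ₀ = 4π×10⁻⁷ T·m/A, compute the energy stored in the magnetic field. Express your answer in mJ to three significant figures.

L = μ₀N²A/(2πR) = (4π×10⁻⁷)(1600)²(5.890×10^-4)/(2π×0.116) = 2.600×10^-3 H.
U = ½LI² = ½(2.600×10^-3)(2.01)² = 5.252×10^-3 J.

U ≈ 5.25 mJ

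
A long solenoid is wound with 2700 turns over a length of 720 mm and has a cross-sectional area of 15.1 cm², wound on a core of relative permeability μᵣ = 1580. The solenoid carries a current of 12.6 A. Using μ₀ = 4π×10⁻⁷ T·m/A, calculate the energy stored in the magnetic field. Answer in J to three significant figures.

A = 15.1 cm² = 1.510×10^-3 m².
L = μ₀μᵣN²A/ℓ = (4π×10⁻⁷)(1580)(2700)²(1.510×10^-3)/(0.72) = 30.36 H.
U = ½LI² = ½(30.36)(12.6)² = 2.410×10^3 J.

U ≈ 2410 J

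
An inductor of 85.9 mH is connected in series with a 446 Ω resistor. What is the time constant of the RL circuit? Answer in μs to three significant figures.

τ = L/R = (8.590×10^-2 H)/(446 Ω) = 1.926×10^-4 s.

τ ≈ 193 μs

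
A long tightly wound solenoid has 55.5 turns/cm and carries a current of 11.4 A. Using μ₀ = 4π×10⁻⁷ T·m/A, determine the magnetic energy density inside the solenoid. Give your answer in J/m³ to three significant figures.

u ≈ 2520 J/m³

B = μ₀nI = (4π×10⁻⁷)(5.550×10^3)(11.4) = 7.951×10^-2 T.
u = B²/(2μ₀) = (7.951×10^-2)²/(2×4π×10⁻⁷) = 2.515×10^3 J/m³.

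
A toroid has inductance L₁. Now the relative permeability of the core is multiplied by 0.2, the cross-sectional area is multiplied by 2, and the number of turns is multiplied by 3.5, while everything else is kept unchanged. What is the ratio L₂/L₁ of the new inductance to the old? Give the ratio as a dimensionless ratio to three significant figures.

For a toroid, L ∝ μᵣN²A/R.
L₂/L₁ = (0.2) × (2) × (3.5)^2 = 4.90.

L₂/L₁ = 4.90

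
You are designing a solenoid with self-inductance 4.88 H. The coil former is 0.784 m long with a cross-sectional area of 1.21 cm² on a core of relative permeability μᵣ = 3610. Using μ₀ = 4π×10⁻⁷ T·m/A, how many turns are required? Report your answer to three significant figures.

N ≈ 2640 turns

A = 1.21 cm² = 1.210×10^-4 m².
From L = μ₀μᵣN²A/ℓ, N = √(Lℓ / (μ₀μᵣA)).
N = √[(4.88)(0.784) / ((4π×10⁻⁷)(3610)×1.210×10^-4)] = √(6.970×10^6) ≈ 2640.1.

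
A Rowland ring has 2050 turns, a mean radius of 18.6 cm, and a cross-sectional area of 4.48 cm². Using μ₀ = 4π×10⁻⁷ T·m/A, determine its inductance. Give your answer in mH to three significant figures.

L ≈ 2.02 mH

For a thin toroid, L = μ₀N²A/(2πR).
L = (4π×10⁻⁷)(2050)²(4.480×10^-4) / (2π×0.186 m) = 2.024×10^-3 H.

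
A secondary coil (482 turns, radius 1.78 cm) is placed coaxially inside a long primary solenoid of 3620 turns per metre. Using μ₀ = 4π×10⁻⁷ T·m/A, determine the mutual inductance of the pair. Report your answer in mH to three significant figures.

The outer solenoid produces a uniform field B₁ = μ₀n₁I₁ across the inner coil,
so the flux linkage is N₂Φ = N₂B₁A₂ = μ₀n₁N₂A₂·I₁, giving M = μ₀n₁N₂A₂.
A₂ = πr² = π(1.780×10^-2 m)² = 9.954×10^-4 m².
M = (4π×10⁻⁷)(3620)(482)(9.954×10^-4) = 2.183×10^-3 H.

M ≈ 2.18 mH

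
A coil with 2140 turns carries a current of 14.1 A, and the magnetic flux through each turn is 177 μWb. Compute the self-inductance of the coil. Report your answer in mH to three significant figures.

L ≈ 26.9 mH

Self-inductance is defined by L = NΦ_B/I (flux linkage over current).
L = (2140)(1.770×10^-4 Wb)/(14.1 A) = 2.686×10^-2 H.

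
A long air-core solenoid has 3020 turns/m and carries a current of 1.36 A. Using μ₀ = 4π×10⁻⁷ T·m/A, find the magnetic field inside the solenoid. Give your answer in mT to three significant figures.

B ≈ 5.16 mT

Inside a long solenoid, B = μ₀nI.
B = (4π×10⁻⁷)(3.020×10^3 m⁻¹)(1.36 A) = 5.161×10^-3 T.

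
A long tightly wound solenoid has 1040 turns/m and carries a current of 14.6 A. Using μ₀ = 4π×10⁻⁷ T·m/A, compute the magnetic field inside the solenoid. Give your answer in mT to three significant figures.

B ≈ 19.1 mT

Inside a long solenoid, B = μ₀nI.
B = (4π×10⁻⁷)(1.040×10^3 m⁻¹)(14.6 A) = 1.908×10^-2 T.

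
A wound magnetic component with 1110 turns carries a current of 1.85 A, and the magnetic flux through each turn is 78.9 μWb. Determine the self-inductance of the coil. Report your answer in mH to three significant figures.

L ≈ 47.3 mH

Self-inductance is defined by L = NΦ_B/I (flux linkage over current).
L = (1110)(7.890×10^-5 Wb)/(1.85 A) = 4.734×10^-2 H.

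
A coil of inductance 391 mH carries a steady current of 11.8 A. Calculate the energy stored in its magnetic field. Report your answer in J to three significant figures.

Stored magnetic energy: U = ½LI².
U = ½(0.391 H)(11.8 A)² = 27.22 J.

U ≈ 27.2 J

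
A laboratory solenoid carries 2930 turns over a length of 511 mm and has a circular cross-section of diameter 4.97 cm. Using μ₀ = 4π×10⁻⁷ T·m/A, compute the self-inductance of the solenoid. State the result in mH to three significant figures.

A = π(d/2)² = π(2.485×10^-2 m)² = 1.940×10^-3 m².
For a long solenoid, L = μ₀N²A/ℓ.
L = (4π×10⁻⁷)(2930)²(1.940×10^-3)/(0.511 m) = 4.096×10^-2 H.

L ≈ 41.0 mH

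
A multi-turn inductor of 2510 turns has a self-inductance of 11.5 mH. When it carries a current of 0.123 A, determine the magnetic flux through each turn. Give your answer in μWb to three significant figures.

Φ_B ≈ 0.564 μWb

From L = NΦ_B/I, the flux per turn is Φ_B = LI/N.
Φ_B = (1.150×10^-2 H)(0.123 A)/2510 = 5.635×10^-7 Wb.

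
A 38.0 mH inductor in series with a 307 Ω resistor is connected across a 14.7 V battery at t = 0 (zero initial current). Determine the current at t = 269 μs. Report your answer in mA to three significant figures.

I ≈ 42.4 mA

τ = L/R = 3.800×10^-2/307 = 1.238×10^-4 s; final current I_∞ = ε/R = 14.7/307 = 4.788×10^-2 A.
I(t) = I_∞(1 − e^(−t/τ)) with t/τ = 2.173.
I = (4.788×10^-2)(1 − e^(−2.173)) = 4.243×10^-2 A.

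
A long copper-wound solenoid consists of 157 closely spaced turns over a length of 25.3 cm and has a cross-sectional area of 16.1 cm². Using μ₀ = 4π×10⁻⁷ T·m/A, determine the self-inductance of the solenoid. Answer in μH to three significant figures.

A = 16.1 cm² = 1.610×10^-3 m².
For a long solenoid, L = μ₀N²A/ℓ.
L = (4π×10⁻⁷)(157)²(1.610×10^-3)/(0.253 m) = 1.971×10^-4 H.

L ≈ 197 μH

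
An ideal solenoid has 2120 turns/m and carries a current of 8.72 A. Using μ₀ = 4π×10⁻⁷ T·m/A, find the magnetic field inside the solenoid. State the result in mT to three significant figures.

B ≈ 23.2 mT

Inside a long solenoid, B = μ₀nI.
B = (4π×10⁻⁷)(2.120×10^3 m⁻¹)(8.72 A) = 2.323×10^-2 T.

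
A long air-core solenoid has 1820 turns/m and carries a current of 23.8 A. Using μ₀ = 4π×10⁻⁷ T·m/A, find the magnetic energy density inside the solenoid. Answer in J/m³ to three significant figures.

u ≈ 1180 J/m³

B = μ₀nI = (4π×10⁻⁷)(1.820×10^3)(23.8) = 5.443×10^-2 T.
u = B²/(2μ₀) = (5.443×10^-2)²/(2×4π×10⁻⁷) = 1.179×10^3 J/m³.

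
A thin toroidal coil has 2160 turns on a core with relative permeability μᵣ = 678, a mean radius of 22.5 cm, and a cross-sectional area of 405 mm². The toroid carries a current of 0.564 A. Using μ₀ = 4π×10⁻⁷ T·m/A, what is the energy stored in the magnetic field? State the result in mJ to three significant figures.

U ≈ 181 mJ

L = μ₀μᵣN²A/(2πR) = (4π×10⁻⁷)(678)(2160)²(4.050×10^-4)/(2π×0.225) = 1.139 H.
U = ½LI² = ½(1.139)(0.564)² = 0.1811 J.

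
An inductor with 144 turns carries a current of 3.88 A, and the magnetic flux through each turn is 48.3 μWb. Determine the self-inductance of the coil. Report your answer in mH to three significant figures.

L ≈ 1.79 mH

Self-inductance is defined by L = NΦ_B/I (flux linkage over current).
L = (144)(4.830×10^-5 Wb)/(3.88 A) = 1.793×10^-3 H.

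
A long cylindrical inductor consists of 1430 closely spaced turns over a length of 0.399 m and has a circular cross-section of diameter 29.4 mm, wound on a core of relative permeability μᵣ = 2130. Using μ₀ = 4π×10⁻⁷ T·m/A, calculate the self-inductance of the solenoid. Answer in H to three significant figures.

A = π(d/2)² = π(1.470×10^-2 m)² = 6.789×10^-4 m².
For a long solenoid, L = μ₀μᵣN²A/ℓ.
L = (4π×10⁻⁷)(2130)(1430)²(6.789×10^-4)/(0.399 m) = 9.313 H.

L ≈ 9.31 H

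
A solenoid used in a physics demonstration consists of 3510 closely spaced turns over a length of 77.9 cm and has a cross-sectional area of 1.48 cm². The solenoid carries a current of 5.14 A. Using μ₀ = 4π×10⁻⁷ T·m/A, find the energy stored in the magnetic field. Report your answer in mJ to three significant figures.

A = 1.48 cm² = 1.480×10^-4 m².
L = μ₀N²A/ℓ = (4π×10⁻⁷)(3510)²(1.480×10^-4)/(0.779) = 2.941×10^-3 H.
U = ½LI² = ½(2.941×10^-3)(5.14)² = 3.885×10^-2 J.

U ≈ 38.9 mJ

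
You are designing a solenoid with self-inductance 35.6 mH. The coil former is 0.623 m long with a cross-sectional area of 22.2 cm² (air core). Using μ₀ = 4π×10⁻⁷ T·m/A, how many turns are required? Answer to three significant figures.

A = 22.2 cm² = 2.220×10^-3 m².
From L = μ₀N²A/ℓ, N = √(Lℓ / (μ₀A)).
N = √[(3.560×10^-2)(0.623) / ((4π×10⁻⁷)×2.220×10^-3)] = √(7.950×10^6) ≈ 2819.6.

N ≈ 2820 turns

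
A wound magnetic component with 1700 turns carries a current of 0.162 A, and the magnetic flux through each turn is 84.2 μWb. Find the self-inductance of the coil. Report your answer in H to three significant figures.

L ≈ 0.884 H

Self-inductance is defined by L = NΦ_B/I (flux linkage over current).
L = (1700)(8.420×10^-5 Wb)/(0.162 A) = 0.8836 H.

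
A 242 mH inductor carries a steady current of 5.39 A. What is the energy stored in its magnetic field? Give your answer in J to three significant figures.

Stored magnetic energy: U = ½LI².
U = ½(0.242 H)(5.39 A)² = 3.515 J.

U ≈ 3.52 J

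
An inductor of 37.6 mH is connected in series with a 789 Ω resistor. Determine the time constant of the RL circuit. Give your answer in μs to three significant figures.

τ ≈ 47.7 μs

τ = L/R = (3.760×10^-2 H)/(789 Ω) = 4.766×10^-5 s.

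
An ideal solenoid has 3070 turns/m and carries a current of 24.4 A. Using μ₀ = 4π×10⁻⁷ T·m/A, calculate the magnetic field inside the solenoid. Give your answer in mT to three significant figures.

Inside a long solenoid, B = μ₀nI.
B = (4π×10⁻⁷)(3.070×10^3 m⁻¹)(24.4 A) = 9.413×10^-2 T.

B ≈ 94.1 mT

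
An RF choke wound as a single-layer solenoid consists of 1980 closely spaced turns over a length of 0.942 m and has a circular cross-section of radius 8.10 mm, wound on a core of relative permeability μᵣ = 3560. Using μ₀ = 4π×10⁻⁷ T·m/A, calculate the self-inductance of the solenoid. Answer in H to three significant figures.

A = πr² = π(8.100×10^-3 m)² = 2.061×10^-4 m².
For a long solenoid, L = μ₀μᵣN²A/ℓ.
L = (4π×10⁻⁷)(3560)(1980)²(2.061×10^-4)/(0.942 m) = 3.838 H.

L ≈ 3.84 H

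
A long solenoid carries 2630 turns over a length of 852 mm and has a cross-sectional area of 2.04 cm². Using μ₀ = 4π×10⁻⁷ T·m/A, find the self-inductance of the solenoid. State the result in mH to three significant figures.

L ≈ 2.08 mH

A = 2.04 cm² = 2.040×10^-4 m².
For a long solenoid, L = μ₀N²A/ℓ.
L = (4π×10⁻⁷)(2630)²(2.040×10^-4)/(0.852 m) = 2.081×10^-3 H.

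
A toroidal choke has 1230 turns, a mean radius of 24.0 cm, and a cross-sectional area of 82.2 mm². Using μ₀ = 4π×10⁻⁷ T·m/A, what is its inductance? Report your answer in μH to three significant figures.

For a thin toroid, L = μ₀N²A/(2πR).
L = (4π×10⁻⁷)(1230)²(8.220×10^-5) / (2π×0.24 m) = 1.036×10^-4 H.

L ≈ 104 μH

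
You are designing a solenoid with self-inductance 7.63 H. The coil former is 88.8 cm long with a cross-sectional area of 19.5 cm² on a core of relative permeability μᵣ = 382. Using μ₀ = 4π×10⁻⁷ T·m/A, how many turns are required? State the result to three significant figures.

N ≈ 2690 turns

A = 19.5 cm² = 1.950×10^-3 m².
From L = μ₀μᵣN²A/ℓ, N = √(Lℓ / (μ₀μᵣA)).
N = √[(7.63)(0.888) / ((4π×10⁻⁷)(382)×1.950×10^-3)] = √(7.238×10^6) ≈ 2690.4.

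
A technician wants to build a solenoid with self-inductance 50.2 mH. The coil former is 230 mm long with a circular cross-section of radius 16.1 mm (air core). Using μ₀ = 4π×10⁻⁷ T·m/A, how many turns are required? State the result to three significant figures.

A = πr² = π(1.610×10^-2 m)² = 8.143×10^-4 m².
From L = μ₀N²A/ℓ, N = √(Lℓ / (μ₀A)).
N = √[(5.020×10^-2)(0.23) / ((4π×10⁻⁷)×8.143×10^-4)] = √(1.128×10^7) ≈ 3359.0.

N ≈ 3360 turns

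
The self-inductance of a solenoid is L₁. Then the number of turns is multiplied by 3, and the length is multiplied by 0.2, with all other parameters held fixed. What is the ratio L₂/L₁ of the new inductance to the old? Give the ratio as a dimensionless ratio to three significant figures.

For a solenoid, L ∝ μᵣN²A/ℓ.
L₂/L₁ = (3)^2 × (0.2)^-1 = 45.0.

L₂/L₁ = 45.0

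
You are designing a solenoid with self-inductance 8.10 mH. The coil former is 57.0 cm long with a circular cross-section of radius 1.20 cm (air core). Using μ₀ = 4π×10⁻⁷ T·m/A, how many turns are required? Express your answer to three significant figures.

A = πr² = π(1.200×10^-2 m)² = 4.524×10^-4 m².
From L = μ₀N²A/ℓ, N = √(Lℓ / (μ₀A)).
N = √[(8.100×10^-3)(0.57) / ((4π×10⁻⁷)×4.524×10^-4)] = √(8.122×10^6) ≈ 2849.8.

N ≈ 2850 turns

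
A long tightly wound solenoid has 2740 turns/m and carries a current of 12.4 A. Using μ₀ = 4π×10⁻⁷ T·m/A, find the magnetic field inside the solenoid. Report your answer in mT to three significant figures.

Inside a long solenoid, B = μ₀nI.
B = (4π×10⁻⁷)(2.740×10^3 m⁻¹)(12.4 A) = 4.270×10^-2 T.

B ≈ 42.7 mT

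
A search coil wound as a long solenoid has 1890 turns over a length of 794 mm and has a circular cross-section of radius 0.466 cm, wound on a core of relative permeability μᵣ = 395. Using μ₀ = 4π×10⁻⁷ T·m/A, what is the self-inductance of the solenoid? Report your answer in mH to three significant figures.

L ≈ 152 mH

A = πr² = π(4.660×10^-3 m)² = 6.822×10^-5 m².
For a long solenoid, L = μ₀μᵣN²A/ℓ.
L = (4π×10⁻⁷)(395)(1890)²(6.822×10^-5)/(0.794 m) = 0.1523 H.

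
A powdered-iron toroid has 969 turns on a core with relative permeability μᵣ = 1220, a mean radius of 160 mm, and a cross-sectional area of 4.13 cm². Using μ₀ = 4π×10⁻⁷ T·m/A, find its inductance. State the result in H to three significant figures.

For a thin toroid, L = μ₀μᵣN²A/(2πR).
L = (4π×10⁻⁷)(1220)(969)²(4.130×10^-4) / (2π×0.16 m) = 0.5914 H.

L ≈ 0.591 H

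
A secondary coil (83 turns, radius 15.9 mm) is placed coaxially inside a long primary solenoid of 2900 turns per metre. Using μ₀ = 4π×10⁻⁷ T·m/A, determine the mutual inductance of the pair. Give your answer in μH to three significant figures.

M ≈ 240 μH

The outer solenoid produces a uniform field B₁ = μ₀n₁I₁ across the inner coil,
so the flux linkage is N₂Φ = N₂B₁A₂ = μ₀n₁N₂A₂·I₁, giving M = μ₀n₁N₂A₂.
A₂ = πr² = π(1.590×10^-2 m)² = 7.942×10^-4 m².
M = (4π×10⁻⁷)(2900)(83)(7.942×10^-4) = 2.402×10^-4 H.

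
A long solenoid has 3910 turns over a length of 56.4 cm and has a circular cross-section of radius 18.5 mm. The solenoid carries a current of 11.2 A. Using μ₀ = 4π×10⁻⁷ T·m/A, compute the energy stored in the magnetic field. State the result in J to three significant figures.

U ≈ 2.30 J

A = πr² = π(1.850×10^-2 m)² = 1.075×10^-3 m².
L = μ₀N²A/ℓ = (4π×10⁻⁷)(3910)²(1.075×10^-3)/(0.564) = 3.662×10^-2 H.
U = ½LI² = ½(3.662×10^-2)(11.2)² = 2.297 J.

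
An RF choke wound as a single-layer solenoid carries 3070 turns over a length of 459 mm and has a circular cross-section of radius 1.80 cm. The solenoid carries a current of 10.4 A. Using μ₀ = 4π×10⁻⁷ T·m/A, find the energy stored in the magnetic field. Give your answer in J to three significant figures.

U ≈ 1.42 J

A = πr² = π(1.800×10^-2 m)² = 1.018×10^-3 m².
L = μ₀N²A/ℓ = (4π×10⁻⁷)(3070)²(1.018×10^-3)/(0.459) = 2.626×10^-2 H.
U = ½LI² = ½(2.626×10^-2)(10.4)² = 1.42 J.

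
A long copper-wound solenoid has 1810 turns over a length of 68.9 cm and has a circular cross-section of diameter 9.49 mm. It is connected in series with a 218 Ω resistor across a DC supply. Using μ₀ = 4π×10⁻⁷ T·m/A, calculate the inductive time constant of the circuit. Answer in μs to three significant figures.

A = π(d/2)² = π(4.745×10^-3 m)² = 7.073×10^-5 m².
L = μ₀N²A/ℓ = (4π×10⁻⁷)(1810)²(7.073×10^-5)/(0.689) = 4.226×10^-4 H.
τ = L/R = (4.226×10^-4)/(218) = 1.939×10^-6 s.

τ ≈ 1.94 μs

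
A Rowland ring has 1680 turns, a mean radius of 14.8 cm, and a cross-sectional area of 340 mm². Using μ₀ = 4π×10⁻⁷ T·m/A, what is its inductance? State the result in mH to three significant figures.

L ≈ 1.30 mH

For a thin toroid, L = μ₀N²A/(2πR).
L = (4π×10⁻⁷)(1680)²(3.400×10^-4) / (2π×0.148 m) = 1.297×10^-3 H.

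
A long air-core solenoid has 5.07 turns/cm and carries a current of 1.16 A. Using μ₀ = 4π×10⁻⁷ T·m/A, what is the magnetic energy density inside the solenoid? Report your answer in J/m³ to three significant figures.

u ≈ 0.217 J/m³

B = μ₀nI = (4π×10⁻⁷)(507)(1.16) = 7.391×10^-4 T.
u = B²/(2μ₀) = (7.391×10^-4)²/(2×4π×10⁻⁷) = 0.2173 J/m³.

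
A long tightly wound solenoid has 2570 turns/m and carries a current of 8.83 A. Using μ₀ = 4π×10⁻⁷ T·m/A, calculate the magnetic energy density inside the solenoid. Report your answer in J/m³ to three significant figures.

B = μ₀nI = (4π×10⁻⁷)(2.570×10^3)(8.83) = 2.852×10^-2 T.
u = B²/(2μ₀) = (2.852×10^-2)²/(2×4π×10⁻⁷) = 323.6 J/m³.

u ≈ 324 J/m³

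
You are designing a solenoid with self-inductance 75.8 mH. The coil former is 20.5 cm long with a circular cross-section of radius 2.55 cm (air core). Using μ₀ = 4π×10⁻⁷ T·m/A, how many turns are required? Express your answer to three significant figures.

A = πr² = π(2.550×10^-2 m)² = 2.043×10^-3 m².
From L = μ₀N²A/ℓ, N = √(Lℓ / (μ₀A)).
N = √[(7.580×10^-2)(0.205) / ((4π×10⁻⁷)×2.043×10^-3)] = √(6.053×10^6) ≈ 2460.3.

N ≈ 2460 turns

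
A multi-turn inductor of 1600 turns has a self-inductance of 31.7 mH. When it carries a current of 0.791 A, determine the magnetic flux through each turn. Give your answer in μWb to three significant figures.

From L = NΦ_B/I, the flux per turn is Φ_B = LI/N.
Φ_B = (3.170×10^-2 H)(0.791 A)/1600 = 1.567×10^-5 Wb.

Φ_B ≈ 15.7 μWb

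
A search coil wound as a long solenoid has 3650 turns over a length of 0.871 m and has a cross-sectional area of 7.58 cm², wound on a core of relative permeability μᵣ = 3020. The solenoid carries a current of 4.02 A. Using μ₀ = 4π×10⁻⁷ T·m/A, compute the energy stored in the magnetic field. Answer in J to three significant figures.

A = 7.58 cm² = 7.580×10^-4 m².
L = μ₀μᵣN²A/ℓ = (4π×10⁻⁷)(3020)(3650)²(7.580×10^-4)/(0.871) = 44 H.
U = ½LI² = ½(44)(4.02)² = 355.5 J.

U ≈ 356 J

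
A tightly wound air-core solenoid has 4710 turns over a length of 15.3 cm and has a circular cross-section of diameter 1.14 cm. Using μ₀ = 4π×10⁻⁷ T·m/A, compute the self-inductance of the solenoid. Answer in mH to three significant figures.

A = π(d/2)² = π(5.700×10^-3 m)² = 1.021×10^-4 m².
For a long solenoid, L = μ₀N²A/ℓ.
L = (4π×10⁻⁷)(4710)²(1.021×10^-4)/(0.153 m) = 1.860×10^-2 H.

L ≈ 18.6 mH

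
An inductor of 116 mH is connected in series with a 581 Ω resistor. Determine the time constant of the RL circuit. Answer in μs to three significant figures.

τ = L/R = (0.116 H)/(581 Ω) = 1.997×10^-4 s.

τ ≈ 200 μs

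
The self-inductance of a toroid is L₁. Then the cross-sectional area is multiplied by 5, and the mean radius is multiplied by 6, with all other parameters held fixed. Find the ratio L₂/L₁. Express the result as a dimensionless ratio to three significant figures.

L₂/L₁ = 0.833

For a toroid, L ∝ μᵣN²A/R.
L₂/L₁ = (5) × (6)^-1 = 0.833.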